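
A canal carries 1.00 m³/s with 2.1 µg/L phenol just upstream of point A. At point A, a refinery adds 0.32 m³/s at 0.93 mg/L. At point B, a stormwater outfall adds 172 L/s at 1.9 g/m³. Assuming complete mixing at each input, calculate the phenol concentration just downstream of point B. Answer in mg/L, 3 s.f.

2.1 µg/L = 0.0021 mg/L.
After input A: C = (1·0.0021 + 0.32·0.93) / 1.32 = 0.227 mg/L.
172 L/s = 0.172 m³/s.
After input B: C = (1.32·0.227 + 0.172·1.9) / 1.492 = 0.4199 mg/L.

0.420 mg/L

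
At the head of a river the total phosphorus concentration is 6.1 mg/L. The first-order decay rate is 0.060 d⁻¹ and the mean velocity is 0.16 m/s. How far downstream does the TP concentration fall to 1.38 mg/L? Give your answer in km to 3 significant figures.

342 km

From C = C₀·e^(−kt), t = ln(C₀/C)/k = ln(6.1/1.38)/0.060 = 1.486/0.060 = 24.77 d.
Distance = v·t = 0.16 m/s × 2.14e+06 s = 3.424e+05 m = 342.4 km.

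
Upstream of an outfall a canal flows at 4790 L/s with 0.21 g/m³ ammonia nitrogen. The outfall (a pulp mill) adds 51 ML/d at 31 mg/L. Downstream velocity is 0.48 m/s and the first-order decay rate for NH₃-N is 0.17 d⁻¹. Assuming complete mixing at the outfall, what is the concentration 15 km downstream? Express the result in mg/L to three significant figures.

51 ML/d = 0.5903 m³/s.
4790 L/s = 4.79 m³/s.
After complete mixing, C₀ = (0.5903·31 + 4.79·0.21) / 5.38 = 3.588 mg/L.
Travel time t = 1.5e+04 m / 0.48 m/s = 3.125e+04 s = 0.3617 d.
C = 3.588·exp(−0.17·0.3617) = 3.588·0.9404 = 3.374 mg/L.

3.37 mg/L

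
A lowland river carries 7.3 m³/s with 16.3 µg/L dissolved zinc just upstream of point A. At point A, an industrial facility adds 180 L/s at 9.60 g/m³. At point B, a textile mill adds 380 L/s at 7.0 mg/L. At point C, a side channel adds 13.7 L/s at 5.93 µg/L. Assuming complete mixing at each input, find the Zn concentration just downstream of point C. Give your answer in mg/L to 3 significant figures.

0.572 mg/L

16.3 µg/L = 0.0163 mg/L.
180 L/s = 0.18 m³/s.
After input A: C = (7.3·0.0163 + 0.18·9.6) / 7.48 = 0.2469 mg/L.
380 L/s = 0.38 m³/s.
After input B: C = (7.48·0.2469 + 0.38·7) / 7.86 = 0.5734 mg/L.
13.7 L/s = 0.0137 m³/s.
5.93 µg/L = 0.00593 mg/L.
After input C: C = (7.86·0.5734 + 0.0137·0.00593) / 7.874 = 0.5724 mg/L.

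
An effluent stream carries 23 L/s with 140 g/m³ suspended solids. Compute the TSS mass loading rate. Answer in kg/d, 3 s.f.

278 kg/d

23 L/s = 0.023 m³/s.
Mass flux = Q·C = 0.023 m³/s × 140 g/m³ = 3.22 g/s.
= 3.22 g/s × 86.4 = 278.2 kg/d.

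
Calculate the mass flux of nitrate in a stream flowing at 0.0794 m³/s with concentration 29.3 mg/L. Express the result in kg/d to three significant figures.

201 kg/d

Mass flux = Q·C = 0.0794 m³/s × 29.3 g/m³ = 2.326 g/s.
= 2.326 g/s × 86.4 = 201 kg/d.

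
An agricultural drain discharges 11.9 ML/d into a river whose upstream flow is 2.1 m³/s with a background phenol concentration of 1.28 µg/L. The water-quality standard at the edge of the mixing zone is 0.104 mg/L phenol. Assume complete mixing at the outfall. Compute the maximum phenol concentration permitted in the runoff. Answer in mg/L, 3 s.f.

1.67 mg/L

11.9 ML/d = 0.1377 m³/s.
1.28 µg/L = 0.00128 mg/L.
Mass balance: 0.104·2.238 = 0.1377·Cₑ + 2.1·0.00128.
Cₑ = (0.2327 − 0.002688) / 0.1377 = 1.67 mg/L.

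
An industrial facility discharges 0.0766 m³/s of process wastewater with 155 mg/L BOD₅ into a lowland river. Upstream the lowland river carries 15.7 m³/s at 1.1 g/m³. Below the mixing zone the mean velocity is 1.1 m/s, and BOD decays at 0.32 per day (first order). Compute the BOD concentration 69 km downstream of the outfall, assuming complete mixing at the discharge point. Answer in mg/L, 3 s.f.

1.46 mg/L

After complete mixing, C₀ = (0.0766·155 + 15.7·1.1) / 15.78 = 1.847 mg/L.
Travel time t = 6.9e+04 m / 1.1 m/s = 6.273e+04 s = 0.726 d.
C = 1.847·exp(−0.32·0.726) = 1.847·0.7927 = 1.464 mg/L.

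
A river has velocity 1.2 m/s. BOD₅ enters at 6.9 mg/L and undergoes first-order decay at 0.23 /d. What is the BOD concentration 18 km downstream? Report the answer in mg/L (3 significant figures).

6.63 mg/L

Travel time t = 18 km / 1.2 m/s = 1.8e+04/1.2 = 1.5e+04 s = 0.1736 d.
First-order decay: C = 6.9·exp(−0.23·0.1736) = 6.9·0.9609 = 6.63 mg/L.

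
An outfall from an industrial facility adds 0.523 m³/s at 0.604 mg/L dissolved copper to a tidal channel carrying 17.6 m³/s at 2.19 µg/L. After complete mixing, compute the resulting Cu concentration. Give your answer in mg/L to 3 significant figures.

0.0196 mg/L

2.19 µg/L = 0.00219 mg/L.
By mass balance at complete mixing, C = (0.523·0.604 + 17.6·0.00219) / (0.523 + 17.6) = 0.3544/18.12 = 0.01956 mg/L.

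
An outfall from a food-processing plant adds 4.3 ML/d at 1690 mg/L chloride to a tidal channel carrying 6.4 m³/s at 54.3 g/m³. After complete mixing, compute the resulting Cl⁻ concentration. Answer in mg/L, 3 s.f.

66.9 mg/L

4.3 ML/d = 0.04977 m³/s.
Conservation of mass across the mixing zone: C = (0.04977·1690 + 6.4·54.3) / (0.04977 + 6.4) = 431.6/6.45 = 66.92 mg/L.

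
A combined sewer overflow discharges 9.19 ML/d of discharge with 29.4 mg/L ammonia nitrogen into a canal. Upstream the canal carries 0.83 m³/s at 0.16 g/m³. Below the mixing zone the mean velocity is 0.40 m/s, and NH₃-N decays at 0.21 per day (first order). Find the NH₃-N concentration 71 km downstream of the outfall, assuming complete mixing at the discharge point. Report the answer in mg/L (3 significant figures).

9.19 ML/d = 0.1064 m³/s.
After complete mixing, C₀ = (0.1064·29.4 + 0.83·0.16) / 0.9364 = 3.481 mg/L.
Travel time t = 7.1e+04 m / 0.40 m/s = 1.775e+05 s = 2.054 d.
C = 3.481·exp(−0.21·2.054) = 3.481·0.6496 = 2.262 mg/L.

2.26 mg/L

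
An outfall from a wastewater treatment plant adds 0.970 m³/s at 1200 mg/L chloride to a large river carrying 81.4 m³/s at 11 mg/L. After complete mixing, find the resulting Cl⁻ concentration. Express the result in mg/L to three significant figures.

25.0 mg/L

By mass balance at complete mixing, C = (0.97·1200 + 81.4·11) / (0.97 + 81.4) = 2059/82.37 = 25 mg/L.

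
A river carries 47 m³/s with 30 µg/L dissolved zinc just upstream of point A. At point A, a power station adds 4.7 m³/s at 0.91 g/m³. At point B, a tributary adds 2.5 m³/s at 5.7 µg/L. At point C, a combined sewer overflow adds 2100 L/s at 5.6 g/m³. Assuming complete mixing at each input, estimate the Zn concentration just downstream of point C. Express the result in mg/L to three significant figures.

0.310 mg/L

30 µg/L = 0.03 mg/L.
After input A: C = (47·0.03 + 4.7·0.91) / 51.7 = 0.11 mg/L.
5.7 µg/L = 0.0057 mg/L.
After input B: C = (51.7·0.11 + 2.5·0.0057) / 54.2 = 0.1052 mg/L.
2100 L/s = 2.1 m³/s.
After input C: C = (54.2·0.1052 + 2.1·5.6) / 56.3 = 0.3101 mg/L.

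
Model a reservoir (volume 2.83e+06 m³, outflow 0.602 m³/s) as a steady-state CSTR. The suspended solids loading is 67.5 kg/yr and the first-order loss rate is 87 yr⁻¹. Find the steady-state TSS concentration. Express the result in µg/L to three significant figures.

0.255 µg/L

Outflow Q = 0.602 m³/s × 3.156e+07 s/yr = 1.9e+07 m³/yr.
Steady-state CSTR mass balance: W = Q·C + k·V·C, so C = W/(Q + kV).
Q + kV = 1.9e+07 + 87·2.83e+06 = 2.652e+08 m³/yr.
C = 67.5/2.652e+08 = 2.545e-07 kg/m³ = 0.0002545 mg/L = 0.2545 µg/L.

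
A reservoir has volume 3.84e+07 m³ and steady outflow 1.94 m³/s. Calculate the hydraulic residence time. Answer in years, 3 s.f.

0.627 yr

Q = 1.94 m³/s × 3.156e+07 s/yr = 6.122e+07 m³/yr.
Hydraulic residence time τ = V/Q = 3.84e+07/6.122e+07 = 0.6272 yr.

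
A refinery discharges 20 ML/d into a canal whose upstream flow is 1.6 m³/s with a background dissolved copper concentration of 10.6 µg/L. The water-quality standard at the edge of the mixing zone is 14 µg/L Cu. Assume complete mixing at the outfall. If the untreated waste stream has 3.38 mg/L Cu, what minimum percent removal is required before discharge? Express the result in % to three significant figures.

20 ML/d = 0.2315 m³/s.
10.6 µg/L = 0.0106 mg/L.
14 µg/L = 0.014 mg/L.
Mass balance: 0.014·1.831 = 0.2315·Cₑ + 1.6·0.0106.
Cₑ = (0.02564 − 0.01696) / 0.2315 = 0.0375 mg/L.
Required removal = 1 − 0.0375/3.38 = 98.89 %.

98.9 %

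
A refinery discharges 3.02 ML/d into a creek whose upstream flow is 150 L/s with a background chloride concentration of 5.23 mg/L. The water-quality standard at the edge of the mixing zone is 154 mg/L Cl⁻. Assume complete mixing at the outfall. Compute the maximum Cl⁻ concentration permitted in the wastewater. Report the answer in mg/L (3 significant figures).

792 mg/L

3.02 ML/d = 0.03495 m³/s.
150 L/s = 0.15 m³/s.
Mass balance: 154·0.185 = 0.03495·Cₑ + 0.15·5.23.
Cₑ = (28.48 − 0.7845) / 0.03495 = 792.4 mg/L.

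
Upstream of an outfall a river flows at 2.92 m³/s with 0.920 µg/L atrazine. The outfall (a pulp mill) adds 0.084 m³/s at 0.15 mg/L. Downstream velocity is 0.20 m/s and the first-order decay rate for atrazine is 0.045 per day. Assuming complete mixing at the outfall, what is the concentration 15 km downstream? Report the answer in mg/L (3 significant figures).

0.920 µg/L = 0.00092 mg/L.
After complete mixing, C₀ = (0.084·0.15 + 2.92·0.00092) / 3.004 = 0.005089 mg/L.
Travel time t = 1.5e+04 m / 0.20 m/s = 7.5e+04 s = 0.8681 d.
C = 0.005089·exp(−0.045·0.8681) = 0.005089·0.9617 = 0.004894 mg/L.

0.00489 mg/L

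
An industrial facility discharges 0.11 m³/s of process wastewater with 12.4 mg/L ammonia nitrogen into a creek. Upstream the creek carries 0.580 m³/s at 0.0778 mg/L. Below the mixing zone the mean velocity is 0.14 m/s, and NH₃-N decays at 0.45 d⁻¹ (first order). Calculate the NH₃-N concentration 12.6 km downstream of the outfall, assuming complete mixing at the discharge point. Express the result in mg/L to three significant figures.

1.28 mg/L

After complete mixing, C₀ = (0.11·12.4 + 0.58·0.0778) / 0.69 = 2.042 mg/L.
Travel time t = 1.26e+04 m / 0.14 m/s = 9e+04 s = 1.042 d.
C = 2.042·exp(−0.45·1.042) = 2.042·0.6258 = 1.278 mg/L.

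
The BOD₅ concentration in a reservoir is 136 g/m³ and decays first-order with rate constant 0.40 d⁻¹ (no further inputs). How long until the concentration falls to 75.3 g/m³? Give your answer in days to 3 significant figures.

1.48 d

t = ln(C₀/C)/k = ln(136/75.3)/0.40 = 0.5912/0.40 = 1.478 d.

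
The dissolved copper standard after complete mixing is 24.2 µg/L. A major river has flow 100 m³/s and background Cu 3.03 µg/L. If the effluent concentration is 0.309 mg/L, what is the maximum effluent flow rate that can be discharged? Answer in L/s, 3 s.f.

7430 L/s

3.03 µg/L = 0.00303 mg/L.
24.2 µg/L = 0.0242 mg/L.
Mass balance at complete mixing: C_std·(Q_w + Q_r) = Q_w·C_e + Q_r·C_b.
Rearranging, Q_w = Q_r·(C_std − C_b)/(C_e − C_std) = 100·(0.0242 − 0.00303) / (0.309 − 0.0242) = 7.433 m³/s.
= 7433 L/s.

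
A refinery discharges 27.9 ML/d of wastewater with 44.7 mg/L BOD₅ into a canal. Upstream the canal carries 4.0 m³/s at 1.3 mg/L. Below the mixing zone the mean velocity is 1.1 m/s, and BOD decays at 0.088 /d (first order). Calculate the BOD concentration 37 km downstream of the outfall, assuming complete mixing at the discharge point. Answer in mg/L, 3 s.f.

4.39 mg/L

27.9 ML/d = 0.3229 m³/s.
After complete mixing, C₀ = (0.3229·44.7 + 4·1.3) / 4.323 = 4.542 mg/L.
Travel time t = 3.7e+04 m / 1.1 m/s = 3.364e+04 s = 0.3893 d.
C = 4.542·exp(−0.088·0.3893) = 4.542·0.9663 = 4.389 mg/L.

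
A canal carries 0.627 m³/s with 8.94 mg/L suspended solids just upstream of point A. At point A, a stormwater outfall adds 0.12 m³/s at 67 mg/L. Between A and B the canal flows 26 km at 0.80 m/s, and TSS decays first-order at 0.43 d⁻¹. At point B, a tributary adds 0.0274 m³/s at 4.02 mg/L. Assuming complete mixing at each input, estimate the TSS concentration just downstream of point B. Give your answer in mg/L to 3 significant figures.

After input A: C = (0.627·8.94 + 0.12·67) / 0.747 = 18.27 mg/L.
Over the 26 km reach to input B (t = 3.25e+04 s = 0.3762 d), decay gives C = 18.27·exp(−0.43·0.3762) = 15.54 mg/L.
After input B: C = (0.747·15.54 + 0.0274·4.02) / 0.7744 = 15.13 mg/L.

15.1 mg/L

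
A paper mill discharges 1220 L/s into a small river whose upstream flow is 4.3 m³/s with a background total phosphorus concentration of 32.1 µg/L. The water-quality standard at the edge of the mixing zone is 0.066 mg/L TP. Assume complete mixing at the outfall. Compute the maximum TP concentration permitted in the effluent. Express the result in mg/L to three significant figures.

1220 L/s = 1.22 m³/s.
32.1 µg/L = 0.0321 mg/L.
Mass balance: 0.066·5.52 = 1.22·Cₑ + 4.3·0.0321.
Cₑ = (0.3643 − 0.138) / 1.22 = 0.1855 mg/L.

0.185 mg/L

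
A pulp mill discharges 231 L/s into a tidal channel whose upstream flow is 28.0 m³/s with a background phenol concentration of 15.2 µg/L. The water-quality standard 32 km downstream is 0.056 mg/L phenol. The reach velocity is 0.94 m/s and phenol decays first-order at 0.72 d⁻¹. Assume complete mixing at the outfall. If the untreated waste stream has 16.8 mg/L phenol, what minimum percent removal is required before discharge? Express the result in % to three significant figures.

231 L/s = 0.231 m³/s.
15.2 µg/L = 0.0152 mg/L.
Travel time to the compliance point: t = 3.2e+04/0.94 = 3.404e+04 s = 0.394 d; decay factor exp(−0.72·0.394) = 0.753.
So the concentration just after mixing may be at most 0.056/0.753 = 0.07437 mg/L.
Mass balance: 0.07437·28.23 = 0.231·Cₑ + 28·0.0152.
Cₑ = (2.1 − 0.4256) / 0.231 = 7.246 mg/L.
Required removal = 1 − 7.246/16.8 = 56.87 %.

56.9 %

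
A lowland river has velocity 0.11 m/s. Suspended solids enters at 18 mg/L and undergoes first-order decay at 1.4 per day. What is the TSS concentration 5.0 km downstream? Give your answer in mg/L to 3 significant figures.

Travel time t = 5.0 km / 0.11 m/s = 5000/0.11 = 4.545e+04 s = 0.5261 d.
First-order decay: C = 18·exp(−1.4·0.5261) = 18·0.4788 = 8.618 mg/L.

8.62 mg/L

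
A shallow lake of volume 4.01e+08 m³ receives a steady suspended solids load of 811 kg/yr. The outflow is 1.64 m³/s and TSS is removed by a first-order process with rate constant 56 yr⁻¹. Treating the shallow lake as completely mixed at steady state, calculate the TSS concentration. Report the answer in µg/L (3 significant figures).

0.0360 µg/L

Outflow Q = 1.64 m³/s × 3.156e+07 s/yr = 5.175e+07 m³/yr.
Steady-state CSTR mass balance: W = Q·C + k·V·C, so C = W/(Q + kV).
Q + kV = 5.175e+07 + 56·4.01e+08 = 2.251e+10 m³/yr.
C = 811/2.251e+10 = 3.603e-08 kg/m³ = 3.603e-05 mg/L = 0.03603 µg/L.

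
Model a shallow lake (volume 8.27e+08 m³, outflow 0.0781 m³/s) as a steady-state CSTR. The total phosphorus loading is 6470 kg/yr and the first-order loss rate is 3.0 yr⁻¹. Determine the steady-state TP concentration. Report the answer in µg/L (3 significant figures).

2.61 µg/L

Outflow Q = 0.0781 m³/s × 3.156e+07 s/yr = 2.465e+06 m³/yr.
Steady-state CSTR mass balance: W = Q·C + k·V·C, so C = W/(Q + kV).
Q + kV = 2.465e+06 + 3.0·8.27e+08 = 2.483e+09 m³/yr.
C = 6470/2.483e+09 = 2.605e-06 kg/m³ = 0.002605 mg/L = 2.605 µg/L.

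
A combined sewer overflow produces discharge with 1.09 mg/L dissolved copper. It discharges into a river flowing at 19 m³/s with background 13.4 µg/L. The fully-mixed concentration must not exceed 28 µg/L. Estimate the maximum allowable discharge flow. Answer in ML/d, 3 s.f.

22.6 ML/d

13.4 µg/L = 0.0134 mg/L.
28 µg/L = 0.028 mg/L.
Mass balance at complete mixing: C_std·(Q_w + Q_r) = Q_w·C_e + Q_r·C_b.
Rearranging, Q_w = Q_r·(C_std − C_b)/(C_e − C_std) = 19·(0.028 − 0.0134) / (1.09 − 0.028) = 0.2612 m³/s.
= 22.57 ML/d.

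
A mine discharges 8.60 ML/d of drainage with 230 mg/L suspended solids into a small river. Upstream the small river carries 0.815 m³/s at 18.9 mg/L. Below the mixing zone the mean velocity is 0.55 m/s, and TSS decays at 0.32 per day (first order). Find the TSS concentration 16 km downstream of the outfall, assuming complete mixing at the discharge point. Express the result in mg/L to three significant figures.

8.60 ML/d = 0.09954 m³/s.
After complete mixing, C₀ = (0.09954·230 + 0.815·18.9) / 0.9145 = 41.88 mg/L.
Travel time t = 1.6e+04 m / 0.55 m/s = 2.909e+04 s = 0.3367 d.
C = 41.88·exp(−0.32·0.3367) = 41.88·0.8979 = 37.6 mg/L.

37.6 mg/L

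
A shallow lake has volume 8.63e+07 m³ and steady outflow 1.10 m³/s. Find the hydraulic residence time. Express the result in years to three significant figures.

Q = 1.10 m³/s × 3.156e+07 s/yr = 3.471e+07 m³/yr.
Hydraulic residence time τ = V/Q = 8.63e+07/3.471e+07 = 2.486 yr.

2.49 yr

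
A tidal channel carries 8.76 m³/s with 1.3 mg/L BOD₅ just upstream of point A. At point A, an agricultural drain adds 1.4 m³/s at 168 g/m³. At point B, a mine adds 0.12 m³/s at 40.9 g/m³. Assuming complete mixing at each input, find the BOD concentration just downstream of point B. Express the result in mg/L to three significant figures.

24.5 mg/L

After input A: C = (8.76·1.3 + 1.4·168) / 10.16 = 24.27 mg/L.
After input B: C = (10.16·24.27 + 0.12·40.9) / 10.28 = 24.46 mg/L.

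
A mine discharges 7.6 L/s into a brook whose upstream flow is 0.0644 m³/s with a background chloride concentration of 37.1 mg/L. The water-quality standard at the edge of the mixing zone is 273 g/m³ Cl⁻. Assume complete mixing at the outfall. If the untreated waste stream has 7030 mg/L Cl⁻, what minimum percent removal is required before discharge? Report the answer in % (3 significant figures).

67.7 %

7.6 L/s = 0.0076 m³/s.
Mass balance: 273·0.072 = 0.0076·Cₑ + 0.0644·37.1.
Cₑ = (19.66 − 2.389) / 0.0076 = 2272 mg/L.
Required removal = 1 − 2272/7030 = 67.68 %.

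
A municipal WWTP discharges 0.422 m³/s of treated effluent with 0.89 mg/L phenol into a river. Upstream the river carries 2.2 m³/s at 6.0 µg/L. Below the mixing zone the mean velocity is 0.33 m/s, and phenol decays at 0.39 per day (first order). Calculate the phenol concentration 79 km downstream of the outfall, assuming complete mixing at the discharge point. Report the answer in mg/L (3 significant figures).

0.0503 mg/L

6.0 µg/L = 0.006 mg/L.
After complete mixing, C₀ = (0.422·0.89 + 2.2·0.006) / 2.622 = 0.1483 mg/L.
Travel time t = 7.9e+04 m / 0.33 m/s = 2.394e+05 s = 2.771 d.
C = 0.1483·exp(−0.39·2.771) = 0.1483·0.3394 = 0.05032 mg/L.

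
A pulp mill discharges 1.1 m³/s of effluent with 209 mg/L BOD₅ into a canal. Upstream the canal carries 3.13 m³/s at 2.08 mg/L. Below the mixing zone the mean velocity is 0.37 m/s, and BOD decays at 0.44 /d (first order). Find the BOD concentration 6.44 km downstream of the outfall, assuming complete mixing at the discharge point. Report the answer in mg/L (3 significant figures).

51.1 mg/L

After complete mixing, C₀ = (1.1·209 + 3.13·2.08) / 4.23 = 55.89 mg/L.
Travel time t = 6440 m / 0.37 m/s = 1.741e+04 s = 0.2015 d.
C = 55.89·exp(−0.44·0.2015) = 55.89·0.9152 = 51.15 mg/L.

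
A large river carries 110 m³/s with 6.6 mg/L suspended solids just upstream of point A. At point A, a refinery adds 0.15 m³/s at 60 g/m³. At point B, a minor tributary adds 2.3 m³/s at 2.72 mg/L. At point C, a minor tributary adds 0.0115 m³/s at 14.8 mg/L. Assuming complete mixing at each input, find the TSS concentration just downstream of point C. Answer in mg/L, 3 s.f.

6.59 mg/L

After input A: C = (110·6.6 + 0.15·60) / 110.2 = 6.673 mg/L.
After input B: C = (110.2·6.673 + 2.3·2.72) / 112.5 = 6.592 mg/L.
After input C: C = (112.5·6.592 + 0.0115·14.8) / 112.5 = 6.593 mg/L.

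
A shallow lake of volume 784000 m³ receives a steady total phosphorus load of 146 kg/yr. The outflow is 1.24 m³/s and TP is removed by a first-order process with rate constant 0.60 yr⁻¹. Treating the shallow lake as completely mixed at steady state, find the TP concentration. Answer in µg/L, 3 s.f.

3.69 µg/L

Outflow Q = 1.24 m³/s × 3.156e+07 s/yr = 3.913e+07 m³/yr.
Steady-state CSTR mass balance: W = Q·C + k·V·C, so C = W/(Q + kV).
Q + kV = 3.913e+07 + 0.60·784000 = 3.96e+07 m³/yr.
C = 146/3.96e+07 = 3.687e-06 kg/m³ = 0.003687 mg/L = 3.687 µg/L.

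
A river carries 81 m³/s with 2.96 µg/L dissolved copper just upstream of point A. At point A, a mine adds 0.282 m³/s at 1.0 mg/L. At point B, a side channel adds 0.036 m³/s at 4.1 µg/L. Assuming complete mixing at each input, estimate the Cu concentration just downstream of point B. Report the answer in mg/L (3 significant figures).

2.96 µg/L = 0.00296 mg/L.
After input A: C = (81·0.00296 + 0.282·1) / 81.28 = 0.006419 mg/L.
4.1 µg/L = 0.0041 mg/L.
After input B: C = (81.28·0.006419 + 0.036·0.0041) / 81.32 = 0.006418 mg/L.

0.00642 mg/L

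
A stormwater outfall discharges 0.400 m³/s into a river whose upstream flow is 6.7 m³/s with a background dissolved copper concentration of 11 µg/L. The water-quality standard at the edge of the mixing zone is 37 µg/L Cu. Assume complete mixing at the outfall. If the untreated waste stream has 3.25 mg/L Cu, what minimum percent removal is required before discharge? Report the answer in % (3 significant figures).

85.5 %

11 µg/L = 0.011 mg/L.
37 µg/L = 0.037 mg/L.
Mass balance: 0.037·7.1 = 0.4·Cₑ + 6.7·0.011.
Cₑ = (0.2627 − 0.0737) / 0.4 = 0.4725 mg/L.
Required removal = 1 − 0.4725/3.25 = 85.46 %.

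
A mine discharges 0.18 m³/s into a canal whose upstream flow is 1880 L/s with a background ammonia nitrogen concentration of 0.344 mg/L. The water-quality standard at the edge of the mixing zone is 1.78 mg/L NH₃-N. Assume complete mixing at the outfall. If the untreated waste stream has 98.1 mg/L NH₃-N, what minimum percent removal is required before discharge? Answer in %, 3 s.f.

82.9 %

1880 L/s = 1.88 m³/s.
Mass balance: 1.78·2.06 = 0.18·Cₑ + 1.88·0.344.
Cₑ = (3.667 − 0.6467) / 0.18 = 16.78 mg/L.
Required removal = 1 − 16.78/98.1 = 82.9 %.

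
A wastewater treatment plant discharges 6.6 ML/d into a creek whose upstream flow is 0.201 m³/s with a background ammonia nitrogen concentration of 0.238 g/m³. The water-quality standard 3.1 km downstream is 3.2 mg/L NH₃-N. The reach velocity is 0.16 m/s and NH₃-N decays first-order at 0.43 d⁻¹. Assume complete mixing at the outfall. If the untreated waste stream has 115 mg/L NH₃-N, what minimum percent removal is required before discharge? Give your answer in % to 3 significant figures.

6.6 ML/d = 0.07639 m³/s.
Travel time to the compliance point: t = 3100/0.16 = 1.938e+04 s = 0.2242 d; decay factor exp(−0.43·0.2242) = 0.9081.
So the concentration just after mixing may be at most 3.2/0.9081 = 3.524 mg/L.
Mass balance: 3.524·0.2774 = 0.07639·Cₑ + 0.201·0.238.
Cₑ = (0.9775 − 0.04784) / 0.07639 = 12.17 mg/L.
Required removal = 1 − 12.17/115 = 89.42 %.

89.4 %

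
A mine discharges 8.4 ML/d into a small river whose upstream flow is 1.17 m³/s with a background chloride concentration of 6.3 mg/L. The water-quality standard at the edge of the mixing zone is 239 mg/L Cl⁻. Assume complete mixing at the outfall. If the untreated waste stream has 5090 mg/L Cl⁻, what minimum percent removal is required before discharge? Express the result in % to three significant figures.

40.3 %

8.4 ML/d = 0.09722 m³/s.
Mass balance: 239·1.267 = 0.09722·Cₑ + 1.17·6.3.
Cₑ = (302.9 − 7.371) / 0.09722 = 3039 mg/L.
Required removal = 1 − 3039/5090 = 40.29 %.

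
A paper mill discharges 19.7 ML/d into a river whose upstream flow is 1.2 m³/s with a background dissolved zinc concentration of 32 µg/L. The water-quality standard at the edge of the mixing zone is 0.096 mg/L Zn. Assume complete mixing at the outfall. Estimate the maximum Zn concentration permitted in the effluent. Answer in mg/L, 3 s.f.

19.7 ML/d = 0.228 m³/s.
32 µg/L = 0.032 mg/L.
Mass balance: 0.096·1.428 = 0.228·Cₑ + 1.2·0.032.
Cₑ = (0.1371 − 0.0384) / 0.228 = 0.4328 mg/L.

0.433 mg/L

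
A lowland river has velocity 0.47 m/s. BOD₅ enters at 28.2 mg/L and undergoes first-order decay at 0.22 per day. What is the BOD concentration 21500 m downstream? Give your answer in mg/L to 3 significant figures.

Travel time t = 21500 m / 0.47 m/s = 2.15e+04/0.47 = 4.574e+04 s = 0.5295 d.
First-order decay: C = 28.2·exp(−0.22·0.5295) = 28.2·0.89 = 25.1 mg/L.

25.1 mg/L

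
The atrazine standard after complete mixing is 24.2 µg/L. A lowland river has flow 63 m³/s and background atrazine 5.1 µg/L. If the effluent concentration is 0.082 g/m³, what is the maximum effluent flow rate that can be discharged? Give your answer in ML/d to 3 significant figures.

1800 ML/d

5.1 µg/L = 0.0051 mg/L.
24.2 µg/L = 0.0242 mg/L.
Mass balance at complete mixing: C_std·(Q_w + Q_r) = Q_w·C_e + Q_r·C_b.
Rearranging, Q_w = Q_r·(C_std − C_b)/(C_e − C_std) = 63·(0.0242 − 0.0051) / (0.082 − 0.0242) = 20.82 m³/s.
= 1799 ML/d.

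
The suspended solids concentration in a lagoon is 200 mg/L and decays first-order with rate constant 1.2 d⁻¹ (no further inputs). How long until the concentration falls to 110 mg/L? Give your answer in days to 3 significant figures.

0.498 d

t = ln(C₀/C)/k = ln(200/110)/1.2 = 0.5978/1.2 = 0.4982 d.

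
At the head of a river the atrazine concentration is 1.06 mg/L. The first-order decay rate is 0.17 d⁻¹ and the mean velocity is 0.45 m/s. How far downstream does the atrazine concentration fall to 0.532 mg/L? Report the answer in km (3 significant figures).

From C = C₀·e^(−kt), t = ln(C₀/C)/k = ln(1.06/0.532)/0.17 = 0.6894/0.17 = 4.055 d.
Distance = v·t = 0.45 m/s × 3.504e+05 s = 1.577e+05 m = 157.7 km.

158 km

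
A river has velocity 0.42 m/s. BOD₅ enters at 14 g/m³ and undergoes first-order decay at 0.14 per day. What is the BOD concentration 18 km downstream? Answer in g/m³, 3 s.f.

13.1 g/m³

Travel time t = 18 km / 0.42 m/s = 1.8e+04/0.42 = 4.286e+04 s = 0.496 d.
First-order decay: C = 14·exp(−0.14·0.496) = 14·0.9329 = 13.06 g/m³.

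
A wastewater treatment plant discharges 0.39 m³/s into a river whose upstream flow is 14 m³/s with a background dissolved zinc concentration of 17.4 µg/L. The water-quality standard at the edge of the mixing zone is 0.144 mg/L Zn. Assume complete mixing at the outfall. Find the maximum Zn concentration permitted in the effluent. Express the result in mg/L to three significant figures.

4.69 mg/L

17.4 µg/L = 0.0174 mg/L.
Mass balance: 0.144·14.39 = 0.39·Cₑ + 14·0.0174.
Cₑ = (2.072 − 0.2436) / 0.39 = 4.689 mg/L.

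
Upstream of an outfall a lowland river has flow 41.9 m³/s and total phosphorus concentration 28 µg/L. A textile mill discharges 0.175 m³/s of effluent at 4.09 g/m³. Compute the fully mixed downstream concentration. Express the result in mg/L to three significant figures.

0.0449 mg/L

28 µg/L = 0.028 mg/L.
By mass balance at complete mixing, C = (0.175·4.09 + 41.9·0.028) / (0.175 + 41.9) = 1.889/42.07 = 0.04489 mg/L.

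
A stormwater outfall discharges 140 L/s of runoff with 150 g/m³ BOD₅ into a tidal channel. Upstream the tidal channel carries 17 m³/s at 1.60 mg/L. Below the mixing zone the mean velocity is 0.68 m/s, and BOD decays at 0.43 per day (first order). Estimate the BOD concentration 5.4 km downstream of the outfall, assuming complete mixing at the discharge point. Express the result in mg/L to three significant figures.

2.70 mg/L

140 L/s = 0.14 m³/s.
After complete mixing, C₀ = (0.14·150 + 17·1.6) / 17.14 = 2.812 mg/L.
Travel time t = 5400 m / 0.68 m/s = 7941 s = 0.09191 d.
C = 2.812·exp(−0.43·0.09191) = 2.812·0.9612 = 2.703 mg/L.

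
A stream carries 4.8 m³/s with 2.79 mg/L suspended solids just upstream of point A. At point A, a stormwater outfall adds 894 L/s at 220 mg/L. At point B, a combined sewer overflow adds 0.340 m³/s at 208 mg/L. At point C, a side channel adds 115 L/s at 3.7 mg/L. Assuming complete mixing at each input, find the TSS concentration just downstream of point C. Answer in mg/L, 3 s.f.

45.7 mg/L

894 L/s = 0.894 m³/s.
After input A: C = (4.8·2.79 + 0.894·220) / 5.694 = 36.89 mg/L.
After input B: C = (5.694·36.89 + 0.34·208) / 6.034 = 46.53 mg/L.
115 L/s = 0.115 m³/s.
After input C: C = (6.034·46.53 + 0.115·3.7) / 6.149 = 45.73 mg/L.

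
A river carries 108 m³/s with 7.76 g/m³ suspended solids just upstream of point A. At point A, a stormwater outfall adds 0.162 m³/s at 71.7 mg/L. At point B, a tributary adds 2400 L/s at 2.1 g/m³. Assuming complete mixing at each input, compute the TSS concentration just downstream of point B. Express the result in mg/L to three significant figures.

7.73 mg/L

After input A: C = (108·7.76 + 0.162·71.7) / 108.2 = 7.856 mg/L.
2400 L/s = 2.4 m³/s.
After input B: C = (108.2·7.856 + 2.4·2.1) / 110.6 = 7.731 mg/L.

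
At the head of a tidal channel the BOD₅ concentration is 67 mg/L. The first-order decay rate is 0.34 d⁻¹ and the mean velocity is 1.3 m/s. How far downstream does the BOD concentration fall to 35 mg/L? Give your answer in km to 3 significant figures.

From C = C₀·e^(−kt), t = ln(C₀/C)/k = ln(67/35)/0.34 = 0.6493/0.34 = 1.91 d.
Distance = v·t = 1.3 m/s × 1.65e+05 s = 2.145e+05 m = 214.5 km.

215 km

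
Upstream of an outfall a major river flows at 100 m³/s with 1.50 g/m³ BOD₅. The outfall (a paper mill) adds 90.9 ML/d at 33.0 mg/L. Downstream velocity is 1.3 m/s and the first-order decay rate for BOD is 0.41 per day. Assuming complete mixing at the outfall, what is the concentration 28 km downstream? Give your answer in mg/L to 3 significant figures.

90.9 ML/d = 1.052 m³/s.
After complete mixing, C₀ = (1.052·33 + 100·1.5) / 101.1 = 1.828 mg/L.
Travel time t = 2.8e+04 m / 1.3 m/s = 2.154e+04 s = 0.2493 d.
C = 1.828·exp(−0.41·0.2493) = 1.828·0.9028 = 1.65 mg/L.

1.65 mg/L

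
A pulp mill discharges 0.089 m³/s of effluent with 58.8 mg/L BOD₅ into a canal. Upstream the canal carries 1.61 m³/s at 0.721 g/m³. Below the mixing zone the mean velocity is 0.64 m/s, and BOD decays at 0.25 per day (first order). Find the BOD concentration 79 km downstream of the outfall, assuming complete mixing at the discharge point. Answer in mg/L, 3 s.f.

2.63 mg/L

After complete mixing, C₀ = (0.089·58.8 + 1.61·0.721) / 1.699 = 3.763 mg/L.
Travel time t = 7.9e+04 m / 0.64 m/s = 1.234e+05 s = 1.429 d.
C = 3.763·exp(−0.25·1.429) = 3.763·0.6997 = 2.633 mg/L.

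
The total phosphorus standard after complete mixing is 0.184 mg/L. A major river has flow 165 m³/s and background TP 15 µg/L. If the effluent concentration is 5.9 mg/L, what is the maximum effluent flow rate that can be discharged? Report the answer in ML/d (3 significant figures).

421 ML/d

15 µg/L = 0.015 mg/L.
Mass balance at complete mixing: C_std·(Q_w + Q_r) = Q_w·C_e + Q_r·C_b.
Rearranging, Q_w = Q_r·(C_std − C_b)/(C_e − C_std) = 165·(0.184 − 0.015) / (5.9 − 0.184) = 4.878 m³/s.
= 421.5 ML/d.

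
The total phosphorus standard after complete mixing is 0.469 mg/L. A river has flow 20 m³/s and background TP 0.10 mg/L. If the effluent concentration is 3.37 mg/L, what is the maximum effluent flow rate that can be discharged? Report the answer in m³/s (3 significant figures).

Mass balance at complete mixing: C_std·(Q_w + Q_r) = Q_w·C_e + Q_r·C_b.
Rearranging, Q_w = Q_r·(C_std − C_b)/(C_e − C_std) = 20·(0.469 − 0.1) / (3.37 − 0.469) = 2.544 m³/s.

2.54 m³/s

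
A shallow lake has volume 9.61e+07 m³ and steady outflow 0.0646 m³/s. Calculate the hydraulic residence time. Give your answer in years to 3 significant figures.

Q = 0.0646 m³/s × 3.156e+07 s/yr = 2.039e+06 m³/yr.
Hydraulic residence time τ = V/Q = 9.61e+07/2.039e+06 = 47.14 yr.

47.1 yr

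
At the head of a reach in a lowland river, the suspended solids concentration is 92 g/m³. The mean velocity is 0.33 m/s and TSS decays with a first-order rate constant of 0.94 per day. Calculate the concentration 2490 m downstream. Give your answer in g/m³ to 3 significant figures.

Travel time t = 2490 m / 0.33 m/s = 2490/0.33 = 7545 s = 0.08733 d.
First-order decay: C = 92·exp(−0.94·0.08733) = 92·0.9212 = 84.75 g/m³.

84.7 g/m³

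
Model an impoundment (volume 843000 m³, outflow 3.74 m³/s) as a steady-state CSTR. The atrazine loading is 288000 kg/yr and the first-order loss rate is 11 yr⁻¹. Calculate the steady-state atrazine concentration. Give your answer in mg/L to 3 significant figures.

2.26 mg/L

Outflow Q = 3.74 m³/s × 3.156e+07 s/yr = 1.18e+08 m³/yr.
Steady-state CSTR mass balance: W = Q·C + k·V·C, so C = W/(Q + kV).
Q + kV = 1.18e+08 + 11·843000 = 1.273e+08 m³/yr.
C = 288000/1.273e+08 = 0.002262 kg/m³ = 2.262 mg/L.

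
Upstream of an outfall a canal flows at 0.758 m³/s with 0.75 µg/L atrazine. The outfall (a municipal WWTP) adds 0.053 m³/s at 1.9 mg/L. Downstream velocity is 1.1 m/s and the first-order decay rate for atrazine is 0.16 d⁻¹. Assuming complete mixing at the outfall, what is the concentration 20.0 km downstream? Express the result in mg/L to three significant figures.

0.121 mg/L

0.75 µg/L = 0.00075 mg/L.
After complete mixing, C₀ = (0.053·1.9 + 0.758·0.00075) / 0.811 = 0.1249 mg/L.
Travel time t = 2e+04 m / 1.1 m/s = 1.818e+04 s = 0.2104 d.
C = 0.1249·exp(−0.16·0.2104) = 0.1249·0.9669 = 0.1207 mg/L.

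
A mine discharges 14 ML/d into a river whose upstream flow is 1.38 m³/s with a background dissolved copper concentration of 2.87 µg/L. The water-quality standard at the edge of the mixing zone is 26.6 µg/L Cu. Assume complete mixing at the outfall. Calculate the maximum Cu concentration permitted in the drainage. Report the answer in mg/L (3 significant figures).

0.229 mg/L

14 ML/d = 0.162 m³/s.
2.87 µg/L = 0.00287 mg/L.
26.6 µg/L = 0.0266 mg/L.
Mass balance: 0.0266·1.542 = 0.162·Cₑ + 1.38·0.00287.
Cₑ = (0.04102 − 0.003961) / 0.162 = 0.2287 mg/L.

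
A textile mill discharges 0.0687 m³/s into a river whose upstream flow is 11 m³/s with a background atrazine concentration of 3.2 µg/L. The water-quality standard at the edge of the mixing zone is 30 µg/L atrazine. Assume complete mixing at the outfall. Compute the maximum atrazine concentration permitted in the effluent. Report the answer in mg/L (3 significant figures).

3.2 µg/L = 0.0032 mg/L.
30 µg/L = 0.03 mg/L.
Mass balance: 0.03·11.07 = 0.0687·Cₑ + 11·0.0032.
Cₑ = (0.3321 − 0.0352) / 0.0687 = 4.321 mg/L.

4.32 mg/L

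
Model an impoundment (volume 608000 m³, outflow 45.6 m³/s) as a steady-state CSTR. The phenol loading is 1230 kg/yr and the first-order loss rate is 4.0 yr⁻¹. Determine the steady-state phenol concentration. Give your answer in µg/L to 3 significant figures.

Outflow Q = 45.6 m³/s × 3.156e+07 s/yr = 1.439e+09 m³/yr.
Steady-state CSTR mass balance: W = Q·C + k·V·C, so C = W/(Q + kV).
Q + kV = 1.439e+09 + 4.0·608000 = 1.441e+09 m³/yr.
C = 1230/1.441e+09 = 8.533e-07 kg/m³ = 0.0008533 mg/L = 0.8533 µg/L.

0.853 µg/L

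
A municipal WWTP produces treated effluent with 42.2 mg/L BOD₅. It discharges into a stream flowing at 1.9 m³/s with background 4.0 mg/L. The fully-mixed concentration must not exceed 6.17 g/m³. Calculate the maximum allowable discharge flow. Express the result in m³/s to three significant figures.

0.114 m³/s

Mass balance at complete mixing: C_std·(Q_w + Q_r) = Q_w·C_e + Q_r·C_b.
Rearranging, Q_w = Q_r·(C_std − C_b)/(C_e − C_std) = 1.9·(6.17 − 4) / (42.2 − 6.17) = 0.1144 m³/s.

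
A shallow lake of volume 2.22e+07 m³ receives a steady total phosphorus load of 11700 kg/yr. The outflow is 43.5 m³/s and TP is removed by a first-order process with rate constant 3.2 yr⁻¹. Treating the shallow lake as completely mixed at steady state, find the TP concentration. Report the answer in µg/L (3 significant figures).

8.10 µg/L

Outflow Q = 43.5 m³/s × 3.156e+07 s/yr = 1.373e+09 m³/yr.
Steady-state CSTR mass balance: W = Q·C + k·V·C, so C = W/(Q + kV).
Q + kV = 1.373e+09 + 3.2·2.22e+07 = 1.444e+09 m³/yr.
C = 11700/1.444e+09 = 8.104e-06 kg/m³ = 0.008104 mg/L = 8.104 µg/L.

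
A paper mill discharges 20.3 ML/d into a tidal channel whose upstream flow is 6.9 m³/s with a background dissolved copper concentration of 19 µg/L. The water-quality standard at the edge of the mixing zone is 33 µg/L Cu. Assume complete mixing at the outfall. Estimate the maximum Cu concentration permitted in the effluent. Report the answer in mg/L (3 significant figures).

20.3 ML/d = 0.235 m³/s.
19 µg/L = 0.019 mg/L.
33 µg/L = 0.033 mg/L.
Mass balance: 0.033·7.135 = 0.235·Cₑ + 6.9·0.019.
Cₑ = (0.2355 − 0.1311) / 0.235 = 0.4441 mg/L.

0.444 mg/L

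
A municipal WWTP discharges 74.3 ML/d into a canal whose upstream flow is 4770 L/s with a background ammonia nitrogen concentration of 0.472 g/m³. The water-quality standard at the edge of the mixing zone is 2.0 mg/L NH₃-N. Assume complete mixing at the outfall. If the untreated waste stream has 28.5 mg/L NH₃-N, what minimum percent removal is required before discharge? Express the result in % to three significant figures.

63.2 %

74.3 ML/d = 0.86 m³/s.
4770 L/s = 4.77 m³/s.
Mass balance: 2·5.63 = 0.86·Cₑ + 4.77·0.472.
Cₑ = (11.26 − 2.251) / 0.86 = 10.48 mg/L.
Required removal = 1 − 10.48/28.5 = 63.24 %.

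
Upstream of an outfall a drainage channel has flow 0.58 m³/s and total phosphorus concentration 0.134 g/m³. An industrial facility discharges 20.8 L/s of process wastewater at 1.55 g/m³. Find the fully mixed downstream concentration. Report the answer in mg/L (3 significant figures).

0.183 mg/L

20.8 L/s = 0.0208 m³/s.
Conservation of mass across the mixing zone: C = (0.0208·1.55 + 0.58·0.134) / (0.0208 + 0.58) = 0.11/0.6008 = 0.183 mg/L.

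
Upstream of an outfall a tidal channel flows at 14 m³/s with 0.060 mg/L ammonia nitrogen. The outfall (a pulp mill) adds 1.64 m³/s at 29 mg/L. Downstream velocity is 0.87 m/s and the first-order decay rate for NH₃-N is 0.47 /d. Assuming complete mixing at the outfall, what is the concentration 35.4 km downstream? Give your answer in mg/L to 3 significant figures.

2.48 mg/L

After complete mixing, C₀ = (1.64·29 + 14·0.06) / 15.64 = 3.095 mg/L.
Travel time t = 3.54e+04 m / 0.87 m/s = 4.069e+04 s = 0.4709 d.
C = 3.095·exp(−0.47·0.4709) = 3.095·0.8014 = 2.48 mg/L.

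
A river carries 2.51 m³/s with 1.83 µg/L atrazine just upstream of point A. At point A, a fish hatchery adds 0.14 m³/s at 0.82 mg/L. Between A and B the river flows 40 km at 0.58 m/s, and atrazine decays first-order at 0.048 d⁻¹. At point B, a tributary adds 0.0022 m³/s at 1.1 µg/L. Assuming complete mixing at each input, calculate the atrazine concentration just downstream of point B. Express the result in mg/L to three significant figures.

1.83 µg/L = 0.00183 mg/L.
After input A: C = (2.51·0.00183 + 0.14·0.82) / 2.65 = 0.04505 mg/L.
Over the 40 km reach to input B (t = 6.897e+04 s = 0.7982 d), decay gives C = 0.04505·exp(−0.048·0.7982) = 0.04336 mg/L.
1.1 µg/L = 0.0011 mg/L.
After input B: C = (2.65·0.04336 + 0.0022·0.0011) / 2.652 = 0.04333 mg/L.

0.0433 mg/L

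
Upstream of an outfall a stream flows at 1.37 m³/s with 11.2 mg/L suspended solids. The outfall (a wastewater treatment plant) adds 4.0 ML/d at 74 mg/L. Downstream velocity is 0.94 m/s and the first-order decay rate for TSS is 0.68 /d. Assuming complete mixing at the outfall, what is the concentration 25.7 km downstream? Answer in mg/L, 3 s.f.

10.7 mg/L

4.0 ML/d = 0.0463 m³/s.
After complete mixing, C₀ = (0.0463·74 + 1.37·11.2) / 1.416 = 13.25 mg/L.
Travel time t = 2.57e+04 m / 0.94 m/s = 2.734e+04 s = 0.3164 d.
C = 13.25·exp(−0.68·0.3164) = 13.25·0.8064 = 10.69 mg/L.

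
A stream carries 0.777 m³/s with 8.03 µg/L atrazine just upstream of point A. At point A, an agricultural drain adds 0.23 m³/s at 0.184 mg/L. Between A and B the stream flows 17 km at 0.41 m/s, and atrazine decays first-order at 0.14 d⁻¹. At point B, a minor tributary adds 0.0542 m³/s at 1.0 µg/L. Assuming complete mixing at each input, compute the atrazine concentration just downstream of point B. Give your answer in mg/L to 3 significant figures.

8.03 µg/L = 0.00803 mg/L.
After input A: C = (0.777·0.00803 + 0.23·0.184) / 1.007 = 0.04822 mg/L.
Over the 17 km reach to input B (t = 4.146e+04 s = 0.4799 d), decay gives C = 0.04822·exp(−0.14·0.4799) = 0.04509 mg/L.
1.0 µg/L = 0.001 mg/L.
After input B: C = (1.007·0.04509 + 0.0542·0.001) / 1.061 = 0.04284 mg/L.

0.0428 mg/L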